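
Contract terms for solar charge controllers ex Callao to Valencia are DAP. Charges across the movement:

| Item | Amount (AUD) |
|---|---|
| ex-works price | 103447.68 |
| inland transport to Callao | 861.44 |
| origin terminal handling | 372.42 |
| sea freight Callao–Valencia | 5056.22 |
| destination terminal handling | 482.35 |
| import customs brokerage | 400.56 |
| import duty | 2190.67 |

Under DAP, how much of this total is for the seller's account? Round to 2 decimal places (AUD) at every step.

DAP: the seller bears all costs to the named destination except import duty and clearance.
Seller's account: goods 103447.68 + inland to port 861.44 + origin terminal 372.42 + freight 5056.22 + destination terminal 482.35 = 110220.11
Buyer's account: brokerage 400.56 + duty 2190.67 = 2591.23

Seller's account: AUD 110220.11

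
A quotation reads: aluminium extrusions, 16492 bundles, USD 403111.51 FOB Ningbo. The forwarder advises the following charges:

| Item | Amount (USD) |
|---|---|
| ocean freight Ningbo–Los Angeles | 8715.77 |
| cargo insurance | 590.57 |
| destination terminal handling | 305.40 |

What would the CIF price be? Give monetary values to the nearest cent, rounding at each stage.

Not relevant to the conversion: destination terminal — on the buyer under both terms; not part of either seller's price.
From FOB to CIF, the seller additionally bears: freight, insurance.
CIF price = 403111.51 + 8715.77 + 590.57 = 412417.85

CIF price: USD 412417.85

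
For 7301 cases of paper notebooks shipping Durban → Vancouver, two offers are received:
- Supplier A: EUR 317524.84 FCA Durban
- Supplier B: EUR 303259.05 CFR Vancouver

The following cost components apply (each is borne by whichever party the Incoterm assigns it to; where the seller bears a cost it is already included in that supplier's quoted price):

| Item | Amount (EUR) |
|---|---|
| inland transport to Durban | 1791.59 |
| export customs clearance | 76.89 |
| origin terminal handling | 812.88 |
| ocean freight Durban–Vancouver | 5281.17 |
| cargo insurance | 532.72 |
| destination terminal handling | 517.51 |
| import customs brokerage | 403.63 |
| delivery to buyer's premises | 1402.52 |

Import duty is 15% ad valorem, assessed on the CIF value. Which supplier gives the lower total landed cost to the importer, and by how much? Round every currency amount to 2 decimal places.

Supplier A (FCA):
CIF value = FCA price + origin terminal + freight + insurance = 317524.84 + 812.88 + 5281.17 + 532.72 = 324151.61
Import duty = 324151.61 × 15% = 48622.74
Buyer bears (A): 812.88 + 5281.17 + 532.72 + 517.51 + 403.63 + 1402.52 = 8950.43
Landed cost (A) = invoice 317524.84 + 8950.43 + duty 48622.74 = 375098.01
Supplier B (CFR):
CIF value = CFR price + insurance = 303259.05 + 532.72 = 303791.77
Import duty = 303791.77 × 15% = 45568.77
Buyer bears (B): 532.72 + 517.51 + 403.63 + 1402.52 = 2856.38
Landed cost (B) = invoice 303259.05 + 2856.38 + duty 45568.77 = 351684.20
Difference = |375098.01 − 351684.20| = 23413.81

Supplier B is cheaper by EUR 23413.81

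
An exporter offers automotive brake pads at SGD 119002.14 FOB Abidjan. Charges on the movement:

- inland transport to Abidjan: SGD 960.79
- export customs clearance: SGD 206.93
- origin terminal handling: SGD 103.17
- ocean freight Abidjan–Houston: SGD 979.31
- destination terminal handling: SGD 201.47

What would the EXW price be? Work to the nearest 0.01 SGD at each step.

EXW price: SGD 117731.25

Not relevant to the conversion: destination terminal, freight — on the buyer under both terms; not part of either seller's price.
From FOB to EXW, the seller no longer bears: inland to port, export clearance, origin terminal.
EXW price = 119002.14 − 960.79 − 206.93 − 103.17 = 117731.25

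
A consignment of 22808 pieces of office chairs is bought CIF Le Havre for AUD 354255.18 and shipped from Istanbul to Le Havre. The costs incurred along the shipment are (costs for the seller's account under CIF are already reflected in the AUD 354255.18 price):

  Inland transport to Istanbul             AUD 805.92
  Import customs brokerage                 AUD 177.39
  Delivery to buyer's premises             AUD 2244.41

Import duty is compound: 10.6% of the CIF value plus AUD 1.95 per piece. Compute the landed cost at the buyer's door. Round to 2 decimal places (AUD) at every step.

CIF: the seller pays costs through ocean freight and marine insurance to the destination port.
Already in the invoice (seller's account under CIF): inland to port — exclude.
The CIF price already equals the CIF value: 354255.18
Ad valorem component: 354255.18 × 10.6% = 37551.05
Specific component: 22808 × 1.95 = 44475.60
Import duty = 37551.05 + 44475.60 = 82026.65
Buyer bears: brokerage 177.39 + delivery 2244.41 + duty 82026.65 = 84448.45
Landed cost = invoice 354255.18 + 84448.45 = 438703.63

Total landed cost: AUD 438703.63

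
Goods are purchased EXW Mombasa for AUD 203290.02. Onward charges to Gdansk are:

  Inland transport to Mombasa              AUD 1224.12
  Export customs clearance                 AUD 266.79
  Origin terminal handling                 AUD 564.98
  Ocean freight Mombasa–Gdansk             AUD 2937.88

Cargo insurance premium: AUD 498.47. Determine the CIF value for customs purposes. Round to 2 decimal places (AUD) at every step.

CIF = EXW price + pre-shipment costs + freight + insurance
CIF = 203290.02 + 1224.12 + 266.79 + 564.98 + 2937.88 + 498.47 = 208782.26

CIF value: AUD 208782.26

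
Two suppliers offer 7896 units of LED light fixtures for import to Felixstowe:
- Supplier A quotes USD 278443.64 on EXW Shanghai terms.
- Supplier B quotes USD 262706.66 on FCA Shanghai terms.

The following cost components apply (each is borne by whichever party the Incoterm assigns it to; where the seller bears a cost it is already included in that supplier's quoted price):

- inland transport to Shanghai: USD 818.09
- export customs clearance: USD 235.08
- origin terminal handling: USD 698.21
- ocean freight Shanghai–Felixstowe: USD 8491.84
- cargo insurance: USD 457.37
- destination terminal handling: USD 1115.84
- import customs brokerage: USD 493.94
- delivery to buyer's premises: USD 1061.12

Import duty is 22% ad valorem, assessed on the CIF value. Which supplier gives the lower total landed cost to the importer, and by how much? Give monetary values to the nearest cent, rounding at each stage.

Supplier A (EXW):
CIF value = EXW price + inland to port + export clearance + origin terminal + freight + insurance = 278443.64 + 818.09 + 235.08 + 698.21 + 8491.84 + 457.37 = 289144.23
Import duty = 289144.23 × 22% = 63611.73
Buyer bears (A): 818.09 + 235.08 + 698.21 + 8491.84 + 457.37 + 1115.84 + 493.94 + 1061.12 = 13371.49
Landed cost (A) = invoice 278443.64 + 13371.49 + duty 63611.73 = 355426.86
Supplier B (FCA):
CIF value = FCA price + origin terminal + freight + insurance = 262706.66 + 698.21 + 8491.84 + 457.37 = 272354.08
Import duty = 272354.08 × 22% = 59917.90
Buyer bears (B): 698.21 + 8491.84 + 457.37 + 1115.84 + 493.94 + 1061.12 = 12318.32
Landed cost (B) = invoice 262706.66 + 12318.32 + duty 59917.90 = 334942.88
Difference = |355426.86 − 334942.88| = 20483.98

Supplier B is cheaper by USD 20483.98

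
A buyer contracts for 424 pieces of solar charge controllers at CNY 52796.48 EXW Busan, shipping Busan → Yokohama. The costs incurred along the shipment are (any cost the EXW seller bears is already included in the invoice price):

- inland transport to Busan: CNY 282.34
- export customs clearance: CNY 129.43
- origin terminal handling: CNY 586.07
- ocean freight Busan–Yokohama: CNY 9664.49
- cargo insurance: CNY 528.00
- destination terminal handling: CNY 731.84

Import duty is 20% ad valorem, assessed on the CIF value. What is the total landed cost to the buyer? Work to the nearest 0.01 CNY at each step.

Total landed cost: CNY 77516.01

EXW: the seller makes goods available at their premises; the buyer bears all onward costs.
CIF value = EXW price + inland to port + export clearance + origin terminal + freight + insurance = 52796.48 + 282.34 + 129.43 + 586.07 + 9664.49 + 528.00 = 63986.81
Import duty = 63986.81 × 20% = 12797.36
Buyer bears: inland to port 282.34 + export clearance 129.43 + origin terminal 586.07 + freight 9664.49 + insurance 528.00 + destination terminal 731.84 + duty 12797.36 = 24719.53
Landed cost = invoice 52796.48 + 24719.53 = 77516.01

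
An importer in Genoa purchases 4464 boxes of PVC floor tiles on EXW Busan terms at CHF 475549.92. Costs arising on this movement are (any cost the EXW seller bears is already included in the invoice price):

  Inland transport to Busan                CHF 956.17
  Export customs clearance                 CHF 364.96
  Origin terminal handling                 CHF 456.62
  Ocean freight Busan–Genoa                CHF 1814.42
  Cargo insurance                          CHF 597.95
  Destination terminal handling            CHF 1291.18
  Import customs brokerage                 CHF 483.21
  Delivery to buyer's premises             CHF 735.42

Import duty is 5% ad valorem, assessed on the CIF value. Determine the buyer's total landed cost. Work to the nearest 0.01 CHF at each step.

EXW: the seller makes goods available at their premises; the buyer bears all onward costs.
CIF value = EXW price + inland to port + export clearance + origin terminal + freight + insurance = 475549.92 + 956.17 + 364.96 + 456.62 + 1814.42 + 597.95 = 479740.04
Import duty = 479740.04 × 5% = 23987.00
Buyer bears: inland to port 956.17 + export clearance 364.96 + origin terminal 456.62 + freight 1814.42 + insurance 597.95 + destination terminal 1291.18 + brokerage 483.21 + delivery 735.42 + duty 23987.00 = 30686.93
Landed cost = invoice 475549.92 + 30686.93 = 506236.85

Total landed cost: CHF 506236.85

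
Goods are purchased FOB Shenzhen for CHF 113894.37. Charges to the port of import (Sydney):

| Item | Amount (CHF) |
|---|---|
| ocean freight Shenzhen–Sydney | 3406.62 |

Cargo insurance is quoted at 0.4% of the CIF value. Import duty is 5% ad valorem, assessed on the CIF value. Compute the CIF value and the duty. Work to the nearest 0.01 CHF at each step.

Let C be the CIF value. C = FOB price + freight + 0.4% × C
C − 0.4% × C = 113894.37 + 3406.62
0.996 × C = 117300.99
C = 117300.99 / 0.996 = 117772.08
Insurance premium = 0.4% × 117772.08 = 471.09
Import duty = 117772.08 × 5% = 5888.60

CIF value: CHF 117772.08; import duty: CHF 5888.60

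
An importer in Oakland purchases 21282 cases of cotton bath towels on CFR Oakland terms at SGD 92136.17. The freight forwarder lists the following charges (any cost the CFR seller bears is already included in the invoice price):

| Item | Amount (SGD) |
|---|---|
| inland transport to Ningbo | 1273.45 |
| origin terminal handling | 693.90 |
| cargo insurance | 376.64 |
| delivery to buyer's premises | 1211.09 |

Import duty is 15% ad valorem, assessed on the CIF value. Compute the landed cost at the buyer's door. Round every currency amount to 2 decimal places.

Total landed cost: SGD 107600.82

CFR: the seller pays costs through ocean freight to the destination port, but not insurance.
Already in the invoice (seller's account under CFR): inland to port, origin terminal — exclude.
CIF value = CFR price + insurance = 92136.17 + 376.64 = 92512.81
Import duty = 92512.81 × 15% = 13876.92
Buyer bears: insurance 376.64 + delivery 1211.09 + duty 13876.92 = 15464.65
Landed cost = invoice 92136.17 + 15464.65 = 107600.82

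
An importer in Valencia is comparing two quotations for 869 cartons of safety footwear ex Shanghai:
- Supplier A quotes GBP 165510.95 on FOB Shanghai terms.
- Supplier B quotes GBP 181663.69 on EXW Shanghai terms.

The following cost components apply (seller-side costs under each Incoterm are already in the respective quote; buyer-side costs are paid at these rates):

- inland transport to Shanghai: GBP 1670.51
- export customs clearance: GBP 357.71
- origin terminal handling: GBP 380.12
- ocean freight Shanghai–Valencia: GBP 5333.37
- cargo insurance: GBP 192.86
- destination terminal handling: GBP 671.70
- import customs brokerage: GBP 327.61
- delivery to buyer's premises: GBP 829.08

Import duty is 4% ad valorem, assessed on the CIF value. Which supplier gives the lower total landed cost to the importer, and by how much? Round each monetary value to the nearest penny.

Supplier A (FOB):
CIF value = FOB price + freight + insurance = 165510.95 + 5333.37 + 192.86 = 171037.18
Import duty = 171037.18 × 4% = 6841.49
Buyer bears (A): 5333.37 + 192.86 + 671.70 + 327.61 + 829.08 = 7354.62
Landed cost (A) = invoice 165510.95 + 7354.62 + duty 6841.49 = 179707.06
Supplier B (EXW):
CIF value = EXW price + inland to port + export clearance + origin terminal + freight + insurance = 181663.69 + 1670.51 + 357.71 + 380.12 + 5333.37 + 192.86 = 189598.26
Import duty = 189598.26 × 4% = 7583.93
Buyer bears (B): 1670.51 + 357.71 + 380.12 + 5333.37 + 192.86 + 671.70 + 327.61 + 829.08 = 9762.96
Landed cost (B) = invoice 181663.69 + 9762.96 + duty 7583.93 = 199010.58
Difference = |179707.06 − 199010.58| = 19303.52

Supplier A is cheaper by GBP 19303.52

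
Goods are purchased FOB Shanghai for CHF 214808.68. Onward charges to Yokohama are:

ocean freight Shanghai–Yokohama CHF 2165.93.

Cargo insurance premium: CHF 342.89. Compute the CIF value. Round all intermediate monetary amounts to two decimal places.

CIF = FOB price + freight + insurance
CIF = 214808.68 + 2165.93 + 342.89 = 217317.50

CIF value: CHF 217317.50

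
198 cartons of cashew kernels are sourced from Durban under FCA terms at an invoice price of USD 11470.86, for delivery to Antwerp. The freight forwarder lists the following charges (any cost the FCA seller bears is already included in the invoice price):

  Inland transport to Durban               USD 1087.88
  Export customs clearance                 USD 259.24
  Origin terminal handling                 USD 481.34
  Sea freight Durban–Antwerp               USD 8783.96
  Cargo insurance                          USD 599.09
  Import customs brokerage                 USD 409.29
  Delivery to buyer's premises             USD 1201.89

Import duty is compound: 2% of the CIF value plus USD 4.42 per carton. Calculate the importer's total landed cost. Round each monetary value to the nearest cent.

FCA: the seller delivers export-cleared goods to the carrier; the buyer bears costs from that point.
Already in the invoice (seller's account under FCA): inland to port, export clearance — exclude.
CIF value = FCA price + origin terminal + freight + insurance = 11470.86 + 481.34 + 8783.96 + 599.09 = 21335.25
Ad valorem component: 21335.25 × 2% = 426.71
Specific component: 198 × 4.42 = 875.16
Import duty = 426.71 + 875.16 = 1301.87
Buyer bears: origin terminal 481.34 + freight 8783.96 + insurance 599.09 + brokerage 409.29 + delivery 1201.89 + duty 1301.87 = 12777.44
Landed cost = invoice 11470.86 + 12777.44 = 24248.30

Total landed cost: USD 24248.30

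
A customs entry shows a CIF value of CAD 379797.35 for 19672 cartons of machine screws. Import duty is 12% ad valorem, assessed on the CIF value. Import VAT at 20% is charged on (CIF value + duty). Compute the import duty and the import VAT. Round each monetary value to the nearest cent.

Import duty: CAD 45575.68; import VAT: CAD 85074.61

Import duty = 379797.35 × 12% = 45575.68
VAT base = CIF + duty = 379797.35 + 45575.68 = 425373.03
Import VAT = 425373.03 × 20% = 85074.61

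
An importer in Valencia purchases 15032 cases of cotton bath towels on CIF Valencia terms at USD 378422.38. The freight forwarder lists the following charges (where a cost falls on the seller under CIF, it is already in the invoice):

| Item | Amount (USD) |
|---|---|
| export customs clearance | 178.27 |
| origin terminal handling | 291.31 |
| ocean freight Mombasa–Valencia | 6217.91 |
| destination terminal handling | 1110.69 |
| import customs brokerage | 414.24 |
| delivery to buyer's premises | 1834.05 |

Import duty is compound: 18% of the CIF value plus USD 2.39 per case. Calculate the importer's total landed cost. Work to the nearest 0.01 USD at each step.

Total landed cost: USD 485823.87

CIF: the seller pays costs through ocean freight and marine insurance to the destination port.
Already in the invoice (seller's account under CIF): export clearance, origin terminal, freight — exclude.
The CIF price already equals the CIF value: 378422.38
Ad valorem component: 378422.38 × 18% = 68116.03
Specific component: 15032 × 2.39 = 35926.48
Import duty = 68116.03 + 35926.48 = 104042.51
Buyer bears: destination terminal 1110.69 + brokerage 414.24 + delivery 1834.05 + duty 104042.51 = 107401.49
Landed cost = invoice 378422.38 + 107401.49 = 485823.87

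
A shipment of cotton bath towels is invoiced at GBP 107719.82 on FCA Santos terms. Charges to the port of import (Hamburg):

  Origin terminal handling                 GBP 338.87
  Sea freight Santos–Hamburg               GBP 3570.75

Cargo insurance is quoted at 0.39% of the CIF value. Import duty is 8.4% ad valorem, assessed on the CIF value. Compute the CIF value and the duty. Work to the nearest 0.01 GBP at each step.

CIF value: GBP 112066.50; import duty: GBP 9413.59

Let C be the CIF value. C = FCA price + pre-shipment costs + freight + 0.39% × C
C − 0.39% × C = 107719.82 + 338.87 + 3570.75
0.9961 × C = 111629.44
C = 111629.44 / 0.9961 = 112066.50
Insurance premium = 0.39% × 112066.50 = 437.06
Import duty = 112066.50 × 8.4% = 9413.59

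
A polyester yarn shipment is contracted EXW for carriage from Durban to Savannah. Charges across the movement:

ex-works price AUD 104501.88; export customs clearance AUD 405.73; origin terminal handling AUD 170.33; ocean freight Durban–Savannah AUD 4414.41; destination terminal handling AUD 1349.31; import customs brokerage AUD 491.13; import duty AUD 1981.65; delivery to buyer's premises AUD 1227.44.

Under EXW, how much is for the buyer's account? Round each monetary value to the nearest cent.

Buyer's account: AUD 10040.00

EXW: the seller makes goods available at their premises; the buyer bears all onward costs.
Seller's account: goods 104501.88 = 104501.88
Buyer's account: export clearance 405.73 + origin terminal 170.33 + freight 4414.41 + destination terminal 1349.31 + brokerage 491.13 + duty 1981.65 + delivery 1227.44 = 10040.00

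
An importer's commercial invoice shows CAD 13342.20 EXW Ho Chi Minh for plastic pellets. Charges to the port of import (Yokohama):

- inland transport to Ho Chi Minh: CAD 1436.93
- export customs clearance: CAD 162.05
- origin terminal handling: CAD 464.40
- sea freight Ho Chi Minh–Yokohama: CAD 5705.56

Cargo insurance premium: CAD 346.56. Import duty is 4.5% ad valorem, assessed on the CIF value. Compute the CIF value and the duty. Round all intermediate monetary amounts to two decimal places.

CIF = EXW price + pre-shipment costs + freight + insurance
CIF = 13342.20 + 1436.93 + 162.05 + 464.40 + 5705.56 + 346.56 = 21457.70
Import duty = 21457.70 × 4.5% = 965.60

CIF value: CAD 21457.70; import duty: CAD 965.60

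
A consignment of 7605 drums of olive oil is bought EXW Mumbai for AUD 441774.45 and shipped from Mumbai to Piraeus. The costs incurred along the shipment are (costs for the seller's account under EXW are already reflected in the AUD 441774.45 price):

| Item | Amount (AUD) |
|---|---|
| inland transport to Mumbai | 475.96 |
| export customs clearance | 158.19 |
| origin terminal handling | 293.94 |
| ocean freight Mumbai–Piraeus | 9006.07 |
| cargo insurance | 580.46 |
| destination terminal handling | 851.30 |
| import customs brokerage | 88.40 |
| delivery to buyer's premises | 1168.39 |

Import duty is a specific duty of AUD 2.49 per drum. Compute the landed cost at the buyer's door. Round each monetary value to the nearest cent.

EXW: the seller makes goods available at their premises; the buyer bears all onward costs.
CIF value = EXW price + inland to port + export clearance + origin terminal + freight + insurance = 441774.45 + 475.96 + 158.19 + 293.94 + 9006.07 + 580.46 = 452289.07
Import duty = 7605 × 2.49 = 18936.45
Buyer bears: inland to port 475.96 + export clearance 158.19 + origin terminal 293.94 + freight 9006.07 + insurance 580.46 + destination terminal 851.30 + brokerage 88.40 + delivery 1168.39 + duty 18936.45 = 31559.16
Landed cost = invoice 441774.45 + 31559.16 = 473333.61

Total landed cost: AUD 473333.61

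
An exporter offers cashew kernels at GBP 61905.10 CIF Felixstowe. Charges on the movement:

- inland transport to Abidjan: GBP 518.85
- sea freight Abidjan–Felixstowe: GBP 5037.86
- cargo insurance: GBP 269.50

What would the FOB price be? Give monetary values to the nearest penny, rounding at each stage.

Not relevant to the conversion: inland to port — on the seller under both CIF and FOB; already in the CIF price and stays in the FOB price.
From CIF to FOB, the seller no longer bears: freight, insurance.
FOB price = 61905.10 − 5037.86 − 269.50 = 56597.74

FOB price: GBP 56597.74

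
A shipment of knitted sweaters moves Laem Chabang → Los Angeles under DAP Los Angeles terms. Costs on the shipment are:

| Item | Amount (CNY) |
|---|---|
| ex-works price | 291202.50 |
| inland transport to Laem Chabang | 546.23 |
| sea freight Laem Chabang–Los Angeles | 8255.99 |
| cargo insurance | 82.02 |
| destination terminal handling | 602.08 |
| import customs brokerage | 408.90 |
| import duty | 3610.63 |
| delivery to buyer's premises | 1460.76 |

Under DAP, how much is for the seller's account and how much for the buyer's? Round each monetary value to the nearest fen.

DAP: the seller bears all costs to the named destination except import duty and clearance.
Seller's account: goods 291202.50 + inland to port 546.23 + freight 8255.99 + insurance 82.02 + destination terminal 602.08 + delivery 1460.76 = 302149.58
Buyer's account: brokerage 408.90 + duty 3610.63 = 4019.53

Seller: CNY 302149.58; buyer: CNY 4019.53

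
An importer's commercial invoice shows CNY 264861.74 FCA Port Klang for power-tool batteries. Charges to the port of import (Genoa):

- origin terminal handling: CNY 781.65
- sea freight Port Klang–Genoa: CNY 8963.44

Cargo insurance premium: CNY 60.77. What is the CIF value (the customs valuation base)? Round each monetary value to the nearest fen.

CIF value: CNY 274667.60

CIF = FCA price + pre-shipment costs + freight + insurance
CIF = 264861.74 + 781.65 + 8963.44 + 60.77 = 274667.60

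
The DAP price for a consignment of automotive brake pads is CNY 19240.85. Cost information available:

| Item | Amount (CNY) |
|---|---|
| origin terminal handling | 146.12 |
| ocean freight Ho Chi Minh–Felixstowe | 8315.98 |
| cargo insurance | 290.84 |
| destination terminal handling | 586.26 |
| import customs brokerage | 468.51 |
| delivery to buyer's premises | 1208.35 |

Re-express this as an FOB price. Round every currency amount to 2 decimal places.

Not relevant to the conversion: origin terminal — on the seller under both DAP and FOB; already in the DAP price and stays in the FOB price. brokerage — on the buyer under both terms; not part of either seller's price.
From DAP to FOB, the seller no longer bears: freight, insurance, destination terminal, delivery.
FOB price = 19240.85 − 8315.98 − 290.84 − 586.26 − 1208.35 = 8839.42

FOB price: CNY 8839.42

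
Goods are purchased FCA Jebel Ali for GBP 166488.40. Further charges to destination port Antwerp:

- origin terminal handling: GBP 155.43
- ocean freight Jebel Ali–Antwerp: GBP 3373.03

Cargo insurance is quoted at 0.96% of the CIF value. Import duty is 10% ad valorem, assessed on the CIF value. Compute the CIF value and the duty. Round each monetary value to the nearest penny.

CIF value: GBP 171664.84; import duty: GBP 17166.48

Let C be the CIF value. C = FCA price + pre-shipment costs + freight + 0.96% × C
C − 0.96% × C = 166488.40 + 155.43 + 3373.03
0.9904 × C = 170016.86
C = 170016.86 / 0.9904 = 171664.84
Insurance premium = 0.96% × 171664.84 = 1647.98
Import duty = 171664.84 × 10% = 17166.48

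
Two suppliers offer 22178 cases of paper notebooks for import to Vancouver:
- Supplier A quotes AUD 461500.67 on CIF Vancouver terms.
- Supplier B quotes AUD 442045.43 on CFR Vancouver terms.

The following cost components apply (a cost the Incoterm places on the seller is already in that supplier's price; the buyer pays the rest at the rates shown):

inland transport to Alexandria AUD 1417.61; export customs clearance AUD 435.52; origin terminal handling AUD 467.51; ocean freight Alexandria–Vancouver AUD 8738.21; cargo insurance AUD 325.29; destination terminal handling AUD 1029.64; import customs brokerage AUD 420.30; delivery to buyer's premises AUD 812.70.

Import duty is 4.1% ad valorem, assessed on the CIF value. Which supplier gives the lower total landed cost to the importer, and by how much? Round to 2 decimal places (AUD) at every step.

Supplier A (CIF):
The CIF price already equals the CIF value: 461500.67
Import duty = 461500.67 × 4.1% = 18921.53
Buyer bears (A): 1029.64 + 420.30 + 812.70 = 2262.64
Landed cost (A) = invoice 461500.67 + 2262.64 + duty 18921.53 = 482684.84
Supplier B (CFR):
CIF value = CFR price + insurance = 442045.43 + 325.29 = 442370.72
Import duty = 442370.72 × 4.1% = 18137.20
Buyer bears (B): 325.29 + 1029.64 + 420.30 + 812.70 = 2587.93
Landed cost (B) = invoice 442045.43 + 2587.93 + duty 18137.20 = 462770.56
Difference = |482684.84 − 462770.56| = 19914.28

Supplier B is cheaper by AUD 19914.28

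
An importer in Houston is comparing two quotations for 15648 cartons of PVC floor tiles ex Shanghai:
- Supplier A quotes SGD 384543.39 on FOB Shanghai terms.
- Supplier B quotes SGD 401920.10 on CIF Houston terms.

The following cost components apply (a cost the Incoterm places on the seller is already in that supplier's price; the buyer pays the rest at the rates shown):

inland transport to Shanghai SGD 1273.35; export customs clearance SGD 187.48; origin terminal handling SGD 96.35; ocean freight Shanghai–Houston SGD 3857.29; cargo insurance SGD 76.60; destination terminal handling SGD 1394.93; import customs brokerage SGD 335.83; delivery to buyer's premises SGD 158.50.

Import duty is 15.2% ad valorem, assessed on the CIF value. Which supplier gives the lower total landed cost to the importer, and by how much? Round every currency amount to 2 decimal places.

Supplier A (FOB):
CIF value = FOB price + freight + insurance = 384543.39 + 3857.29 + 76.60 = 388477.28
Import duty = 388477.28 × 15.2% = 59048.55
Buyer bears (A): 3857.29 + 76.60 + 1394.93 + 335.83 + 158.50 = 5823.15
Landed cost (A) = invoice 384543.39 + 5823.15 + duty 59048.55 = 449415.09
Supplier B (CIF):
The CIF price already equals the CIF value: 401920.10
Import duty = 401920.10 × 15.2% = 61091.86
Buyer bears (B): 1394.93 + 335.83 + 158.50 = 1889.26
Landed cost (B) = invoice 401920.10 + 1889.26 + duty 61091.86 = 464901.22
Difference = |449415.09 − 464901.22| = 15486.13

Supplier A is cheaper by SGD 15486.13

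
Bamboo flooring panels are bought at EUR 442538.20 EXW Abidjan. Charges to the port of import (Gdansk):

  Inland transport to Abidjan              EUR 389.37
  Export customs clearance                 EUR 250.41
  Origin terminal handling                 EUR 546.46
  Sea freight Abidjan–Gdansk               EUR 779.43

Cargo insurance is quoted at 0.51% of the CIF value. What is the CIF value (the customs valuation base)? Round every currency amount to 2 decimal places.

CIF value: EUR 446782.46

Let C be the CIF value. C = EXW price + pre-shipment costs + freight + 0.51% × C
C − 0.51% × C = 442538.20 + 389.37 + 250.41 + 546.46 + 779.43
0.9949 × C = 444503.87
C = 444503.87 / 0.9949 = 446782.46
Insurance premium = 0.51% × 446782.46 = 2278.59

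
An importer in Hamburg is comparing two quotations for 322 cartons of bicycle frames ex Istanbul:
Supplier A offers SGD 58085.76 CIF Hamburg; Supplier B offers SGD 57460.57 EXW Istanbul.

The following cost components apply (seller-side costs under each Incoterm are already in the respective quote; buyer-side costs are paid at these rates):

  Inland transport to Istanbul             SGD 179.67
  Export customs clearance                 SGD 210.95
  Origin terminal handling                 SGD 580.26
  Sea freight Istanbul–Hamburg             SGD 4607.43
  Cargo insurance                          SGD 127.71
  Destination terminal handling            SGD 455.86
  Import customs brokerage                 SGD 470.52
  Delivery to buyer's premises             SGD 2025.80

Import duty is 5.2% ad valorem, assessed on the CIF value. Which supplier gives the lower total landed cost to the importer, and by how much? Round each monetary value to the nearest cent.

Supplier A is cheaper by SGD 5345.03

Supplier A (CIF):
The CIF price already equals the CIF value: 58085.76
Import duty = 58085.76 × 5.2% = 3020.46
Buyer bears (A): 455.86 + 470.52 + 2025.80 = 2952.18
Landed cost (A) = invoice 58085.76 + 2952.18 + duty 3020.46 = 64058.40
Supplier B (EXW):
CIF value = EXW price + inland to port + export clearance + origin terminal + freight + insurance = 57460.57 + 179.67 + 210.95 + 580.26 + 4607.43 + 127.71 = 63166.59
Import duty = 63166.59 × 5.2% = 3284.66
Buyer bears (B): 179.67 + 210.95 + 580.26 + 4607.43 + 127.71 + 455.86 + 470.52 + 2025.80 = 8658.20
Landed cost (B) = invoice 57460.57 + 8658.20 + duty 3284.66 = 69403.43
Difference = |64058.40 − 69403.43| = 5345.03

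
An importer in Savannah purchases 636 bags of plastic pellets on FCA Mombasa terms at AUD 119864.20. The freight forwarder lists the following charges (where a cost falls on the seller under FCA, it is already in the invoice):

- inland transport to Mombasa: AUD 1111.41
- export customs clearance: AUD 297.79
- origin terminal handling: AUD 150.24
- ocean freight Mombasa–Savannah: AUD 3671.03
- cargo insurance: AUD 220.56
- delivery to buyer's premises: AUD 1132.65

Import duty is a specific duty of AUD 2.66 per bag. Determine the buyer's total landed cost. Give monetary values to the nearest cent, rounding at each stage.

Total landed cost: AUD 126730.44

FCA: the seller delivers export-cleared goods to the carrier; the buyer bears costs from that point.
Already in the invoice (seller's account under FCA): inland to port, export clearance — exclude.
CIF value = FCA price + origin terminal + freight + insurance = 119864.20 + 150.24 + 3671.03 + 220.56 = 123906.03
Import duty = 636 × 2.66 = 1691.76
Buyer bears: origin terminal 150.24 + freight 3671.03 + insurance 220.56 + delivery 1132.65 + duty 1691.76 = 6866.24
Landed cost = invoice 119864.20 + 6866.24 = 126730.44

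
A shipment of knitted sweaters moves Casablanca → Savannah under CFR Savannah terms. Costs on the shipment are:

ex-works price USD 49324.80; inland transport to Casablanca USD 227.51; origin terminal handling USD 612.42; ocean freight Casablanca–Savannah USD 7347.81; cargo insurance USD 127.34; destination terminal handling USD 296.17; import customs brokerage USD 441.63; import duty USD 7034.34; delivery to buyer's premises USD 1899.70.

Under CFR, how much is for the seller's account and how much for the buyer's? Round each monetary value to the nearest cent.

Seller: USD 57512.54; buyer: USD 9799.18

CFR: the seller pays costs through ocean freight to the destination port, but not insurance.
Seller's account: goods 49324.80 + inland to port 227.51 + origin terminal 612.42 + freight 7347.81 = 57512.54
Buyer's account: insurance 127.34 + destination terminal 296.17 + brokerage 441.63 + duty 7034.34 + delivery 1899.70 = 9799.18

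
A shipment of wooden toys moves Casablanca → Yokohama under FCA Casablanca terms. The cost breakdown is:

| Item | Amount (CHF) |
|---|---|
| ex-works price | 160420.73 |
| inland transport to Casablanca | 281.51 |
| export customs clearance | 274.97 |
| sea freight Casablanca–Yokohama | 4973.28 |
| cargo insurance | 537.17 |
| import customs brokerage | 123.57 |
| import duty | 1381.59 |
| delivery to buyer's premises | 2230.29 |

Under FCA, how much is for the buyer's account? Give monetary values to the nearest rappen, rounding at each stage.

FCA: the seller delivers export-cleared goods to the carrier; the buyer bears costs from that point.
Seller's account: goods 160420.73 + inland to port 281.51 + export clearance 274.97 = 160977.21
Buyer's account: freight 4973.28 + insurance 537.17 + brokerage 123.57 + duty 1381.59 + delivery 2230.29 = 9245.90

Buyer's account: CHF 9245.90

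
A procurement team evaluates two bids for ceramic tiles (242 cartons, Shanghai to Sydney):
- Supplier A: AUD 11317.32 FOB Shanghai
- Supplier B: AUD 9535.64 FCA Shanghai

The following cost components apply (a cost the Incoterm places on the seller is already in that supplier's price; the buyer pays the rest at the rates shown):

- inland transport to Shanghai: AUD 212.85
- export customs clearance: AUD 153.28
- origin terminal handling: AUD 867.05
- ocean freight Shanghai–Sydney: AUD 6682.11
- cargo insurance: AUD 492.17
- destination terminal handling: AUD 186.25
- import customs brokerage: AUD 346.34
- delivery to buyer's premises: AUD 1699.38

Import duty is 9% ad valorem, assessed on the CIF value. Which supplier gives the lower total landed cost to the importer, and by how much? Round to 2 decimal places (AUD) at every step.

Supplier A (FOB):
CIF value = FOB price + freight + insurance = 11317.32 + 6682.11 + 492.17 = 18491.60
Import duty = 18491.60 × 9% = 1664.24
Buyer bears (A): 6682.11 + 492.17 + 186.25 + 346.34 + 1699.38 = 9406.25
Landed cost (A) = invoice 11317.32 + 9406.25 + duty 1664.24 = 22387.81
Supplier B (FCA):
CIF value = FCA price + origin terminal + freight + insurance = 9535.64 + 867.05 + 6682.11 + 492.17 = 17576.97
Import duty = 17576.97 × 9% = 1581.93
Buyer bears (B): 867.05 + 6682.11 + 492.17 + 186.25 + 346.34 + 1699.38 = 10273.30
Landed cost (B) = invoice 9535.64 + 10273.30 + duty 1581.93 = 21390.87
Difference = |22387.81 − 21390.87| = 996.94

Supplier B is cheaper by AUD 996.94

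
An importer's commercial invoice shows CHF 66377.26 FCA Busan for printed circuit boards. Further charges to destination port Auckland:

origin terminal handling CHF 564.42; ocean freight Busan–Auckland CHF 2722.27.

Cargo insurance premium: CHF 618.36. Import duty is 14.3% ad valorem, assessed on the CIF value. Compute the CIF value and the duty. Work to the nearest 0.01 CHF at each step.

CIF value: CHF 70282.31; import duty: CHF 10050.37

CIF = FCA price + pre-shipment costs + freight + insurance
CIF = 66377.26 + 564.42 + 2722.27 + 618.36 = 70282.31
Import duty = 70282.31 × 14.3% = 10050.37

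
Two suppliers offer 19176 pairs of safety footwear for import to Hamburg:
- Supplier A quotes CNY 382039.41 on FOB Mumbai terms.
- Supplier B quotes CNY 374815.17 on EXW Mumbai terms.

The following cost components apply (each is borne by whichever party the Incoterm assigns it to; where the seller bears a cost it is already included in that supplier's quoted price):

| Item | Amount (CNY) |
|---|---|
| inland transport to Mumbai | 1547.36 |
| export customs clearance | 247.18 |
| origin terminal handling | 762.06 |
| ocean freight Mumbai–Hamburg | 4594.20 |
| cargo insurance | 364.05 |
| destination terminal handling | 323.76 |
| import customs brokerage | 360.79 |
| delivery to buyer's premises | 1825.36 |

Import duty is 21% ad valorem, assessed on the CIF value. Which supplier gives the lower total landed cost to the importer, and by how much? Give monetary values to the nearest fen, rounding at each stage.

Supplier B is cheaper by CNY 5647.85

Supplier A (FOB):
CIF value = FOB price + freight + insurance = 382039.41 + 4594.20 + 364.05 = 386997.66
Import duty = 386997.66 × 21% = 81269.51
Buyer bears (A): 4594.20 + 364.05 + 323.76 + 360.79 + 1825.36 = 7468.16
Landed cost (A) = invoice 382039.41 + 7468.16 + duty 81269.51 = 470777.08
Supplier B (EXW):
CIF value = EXW price + inland to port + export clearance + origin terminal + freight + insurance = 374815.17 + 1547.36 + 247.18 + 762.06 + 4594.20 + 364.05 = 382330.02
Import duty = 382330.02 × 21% = 80289.30
Buyer bears (B): 1547.36 + 247.18 + 762.06 + 4594.20 + 364.05 + 323.76 + 360.79 + 1825.36 = 10024.76
Landed cost (B) = invoice 374815.17 + 10024.76 + duty 80289.30 = 465129.23
Difference = |470777.08 − 465129.23| = 5647.85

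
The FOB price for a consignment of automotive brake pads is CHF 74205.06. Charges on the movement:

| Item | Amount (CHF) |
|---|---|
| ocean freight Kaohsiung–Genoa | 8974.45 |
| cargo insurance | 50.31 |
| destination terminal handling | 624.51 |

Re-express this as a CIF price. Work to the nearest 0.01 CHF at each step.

CIF price: CHF 83229.82

Not relevant to the conversion: destination terminal — on the buyer under both terms; not part of either seller's price.
From FOB to CIF, the seller additionally bears: freight, insurance.
CIF price = 74205.06 + 8974.45 + 50.31 = 83229.82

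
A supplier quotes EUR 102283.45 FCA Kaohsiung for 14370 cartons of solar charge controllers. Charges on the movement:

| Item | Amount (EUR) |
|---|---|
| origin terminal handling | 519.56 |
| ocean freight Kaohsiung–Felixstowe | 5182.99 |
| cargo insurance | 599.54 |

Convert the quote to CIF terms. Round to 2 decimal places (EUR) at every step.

From FCA to CIF, the seller additionally bears: origin terminal, freight, insurance.
CIF price = 102283.45 + 519.56 + 5182.99 + 599.54 = 108585.54

CIF price: EUR 108585.54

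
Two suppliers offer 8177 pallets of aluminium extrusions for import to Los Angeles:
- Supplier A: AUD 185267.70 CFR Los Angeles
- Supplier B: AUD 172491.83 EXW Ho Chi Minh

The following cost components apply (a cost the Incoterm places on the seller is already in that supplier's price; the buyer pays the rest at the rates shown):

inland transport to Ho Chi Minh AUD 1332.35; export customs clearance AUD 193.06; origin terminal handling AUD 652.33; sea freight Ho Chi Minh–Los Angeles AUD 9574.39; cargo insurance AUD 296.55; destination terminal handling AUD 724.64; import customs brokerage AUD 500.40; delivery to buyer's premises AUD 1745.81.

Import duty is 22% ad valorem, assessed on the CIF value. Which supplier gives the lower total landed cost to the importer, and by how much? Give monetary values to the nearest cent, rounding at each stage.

Supplier A (CFR):
CIF value = CFR price + insurance = 185267.70 + 296.55 = 185564.25
Import duty = 185564.25 × 22% = 40824.14
Buyer bears (A): 296.55 + 724.64 + 500.40 + 1745.81 = 3267.40
Landed cost (A) = invoice 185267.70 + 3267.40 + duty 40824.14 = 229359.24
Supplier B (EXW):
CIF value = EXW price + inland to port + export clearance + origin terminal + freight + insurance = 172491.83 + 1332.35 + 193.06 + 652.33 + 9574.39 + 296.55 = 184540.51
Import duty = 184540.51 × 22% = 40598.91
Buyer bears (B): 1332.35 + 193.06 + 652.33 + 9574.39 + 296.55 + 724.64 + 500.40 + 1745.81 = 15019.53
Landed cost (B) = invoice 172491.83 + 15019.53 + duty 40598.91 = 228110.27
Difference = |229359.24 − 228110.27| = 1248.97

Supplier B is cheaper by AUD 1248.97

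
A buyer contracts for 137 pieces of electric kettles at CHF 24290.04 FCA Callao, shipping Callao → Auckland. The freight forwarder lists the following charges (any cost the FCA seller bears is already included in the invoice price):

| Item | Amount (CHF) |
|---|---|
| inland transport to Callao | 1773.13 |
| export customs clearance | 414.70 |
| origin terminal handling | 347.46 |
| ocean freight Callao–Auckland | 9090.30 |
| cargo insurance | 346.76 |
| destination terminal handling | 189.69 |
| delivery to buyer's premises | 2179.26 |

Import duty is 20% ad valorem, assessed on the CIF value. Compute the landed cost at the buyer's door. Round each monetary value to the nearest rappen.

Total landed cost: CHF 43258.42

FCA: the seller delivers export-cleared goods to the carrier; the buyer bears costs from that point.
Already in the invoice (seller's account under FCA): inland to port, export clearance — exclude.
CIF value = FCA price + origin terminal + freight + insurance = 24290.04 + 347.46 + 9090.30 + 346.76 = 34074.56
Import duty = 34074.56 × 20% = 6814.91
Buyer bears: origin terminal 347.46 + freight 9090.30 + insurance 346.76 + destination terminal 189.69 + delivery 2179.26 + duty 6814.91 = 18968.38
Landed cost = invoice 24290.04 + 18968.38 = 43258.42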